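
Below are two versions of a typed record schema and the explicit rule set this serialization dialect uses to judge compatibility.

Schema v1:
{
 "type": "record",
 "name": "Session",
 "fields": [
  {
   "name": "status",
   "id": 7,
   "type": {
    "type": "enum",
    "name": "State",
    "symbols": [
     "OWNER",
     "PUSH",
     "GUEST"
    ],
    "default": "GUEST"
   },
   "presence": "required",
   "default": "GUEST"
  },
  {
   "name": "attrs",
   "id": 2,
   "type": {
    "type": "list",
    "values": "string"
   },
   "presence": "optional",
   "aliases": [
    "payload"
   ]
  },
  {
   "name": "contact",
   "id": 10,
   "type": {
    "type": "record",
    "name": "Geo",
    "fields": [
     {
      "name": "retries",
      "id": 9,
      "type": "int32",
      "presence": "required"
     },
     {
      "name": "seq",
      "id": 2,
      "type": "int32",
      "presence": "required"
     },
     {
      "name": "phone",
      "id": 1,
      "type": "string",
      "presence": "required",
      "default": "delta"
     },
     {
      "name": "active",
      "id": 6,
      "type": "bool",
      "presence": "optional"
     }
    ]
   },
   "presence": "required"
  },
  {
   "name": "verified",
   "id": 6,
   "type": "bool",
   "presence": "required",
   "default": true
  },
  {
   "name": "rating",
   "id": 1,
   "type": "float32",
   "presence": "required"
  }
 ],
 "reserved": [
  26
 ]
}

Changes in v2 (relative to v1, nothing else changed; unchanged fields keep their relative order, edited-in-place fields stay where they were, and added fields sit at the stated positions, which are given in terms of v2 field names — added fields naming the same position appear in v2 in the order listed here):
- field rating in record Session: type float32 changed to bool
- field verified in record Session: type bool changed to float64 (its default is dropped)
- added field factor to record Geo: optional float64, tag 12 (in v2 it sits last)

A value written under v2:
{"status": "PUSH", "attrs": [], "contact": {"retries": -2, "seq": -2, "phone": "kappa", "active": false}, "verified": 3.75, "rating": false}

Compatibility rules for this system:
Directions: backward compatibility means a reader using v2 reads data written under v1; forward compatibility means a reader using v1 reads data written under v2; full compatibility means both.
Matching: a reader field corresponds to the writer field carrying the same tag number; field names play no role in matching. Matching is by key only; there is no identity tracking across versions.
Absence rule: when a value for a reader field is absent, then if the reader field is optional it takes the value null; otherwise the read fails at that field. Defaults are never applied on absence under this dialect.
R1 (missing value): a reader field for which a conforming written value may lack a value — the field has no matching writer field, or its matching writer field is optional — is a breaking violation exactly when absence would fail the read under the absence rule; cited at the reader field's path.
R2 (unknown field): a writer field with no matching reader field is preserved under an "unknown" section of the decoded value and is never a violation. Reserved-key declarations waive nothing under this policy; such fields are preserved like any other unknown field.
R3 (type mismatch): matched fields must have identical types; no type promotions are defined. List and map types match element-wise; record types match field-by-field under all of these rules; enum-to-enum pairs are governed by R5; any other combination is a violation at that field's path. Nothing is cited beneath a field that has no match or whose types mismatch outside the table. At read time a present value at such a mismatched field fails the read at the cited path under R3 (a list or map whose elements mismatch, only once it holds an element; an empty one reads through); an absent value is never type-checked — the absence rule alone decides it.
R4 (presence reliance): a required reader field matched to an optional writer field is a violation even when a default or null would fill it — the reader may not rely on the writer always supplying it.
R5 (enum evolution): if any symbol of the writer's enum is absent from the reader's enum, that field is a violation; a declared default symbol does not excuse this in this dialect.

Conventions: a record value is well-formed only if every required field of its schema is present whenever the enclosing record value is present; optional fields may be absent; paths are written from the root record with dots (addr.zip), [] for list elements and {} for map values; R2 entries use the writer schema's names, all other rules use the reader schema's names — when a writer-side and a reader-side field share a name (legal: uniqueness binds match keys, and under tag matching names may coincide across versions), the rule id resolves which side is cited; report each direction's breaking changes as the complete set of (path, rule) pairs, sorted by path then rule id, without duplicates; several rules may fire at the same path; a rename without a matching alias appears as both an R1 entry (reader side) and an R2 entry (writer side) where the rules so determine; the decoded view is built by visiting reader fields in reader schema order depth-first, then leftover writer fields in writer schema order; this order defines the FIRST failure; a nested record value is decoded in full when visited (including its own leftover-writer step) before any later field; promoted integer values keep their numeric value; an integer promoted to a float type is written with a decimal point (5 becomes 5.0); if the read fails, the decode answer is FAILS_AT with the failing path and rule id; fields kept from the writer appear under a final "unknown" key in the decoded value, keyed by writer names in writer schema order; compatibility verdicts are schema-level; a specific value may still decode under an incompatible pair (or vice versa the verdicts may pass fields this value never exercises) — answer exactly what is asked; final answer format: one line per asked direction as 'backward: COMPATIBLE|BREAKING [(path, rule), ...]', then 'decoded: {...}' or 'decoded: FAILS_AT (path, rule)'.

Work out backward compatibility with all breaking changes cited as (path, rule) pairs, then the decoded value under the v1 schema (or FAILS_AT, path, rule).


backward: BREAKING [(rating, R3), (verified, R3)]; decoded: FAILS_AT (verified, R3)

the writer's type comes first in each Session pair
backward on Session — v2 reading data written by v1:
  status <- status (State -> State, writer required)
  attrs <- attrs (list<string> -> list<string>, writer optional)
  contact <- contact (Geo -> Geo, writer required)
  verified <- verified (bool -> float64, writer required)
  rating <- rating (float32 -> bool, writer required)
  contact.retries <- contact.retries (int32 -> int32, writer required)
  contact.seq <- contact.seq (int32 -> int32, writer required)
  contact.phone <- contact.phone (string -> string, writer required)
  contact.active <- contact.active (bool -> bool, writer optional)
  contact.factor has no writer counterpart
  rule R3 violated at rating
  rule R3 violated at verified
  => backward: BREAKING (2)
decode walk for Session under reader schema v1:
  status := "PUSH"
  attrs := []
  contact.retries := -2
  contact.seq := -2
  contact.phone := "kappa"
  contact.active := false
  read fails at verified under R3
  => FAILS_AT (verified, R3)
checking off the Session differences that do not matter here:
  added field factor to record Geo: optional float64, tag 12 (in v2 it sits last) -> inert for the asked Session verdict: nothing fires


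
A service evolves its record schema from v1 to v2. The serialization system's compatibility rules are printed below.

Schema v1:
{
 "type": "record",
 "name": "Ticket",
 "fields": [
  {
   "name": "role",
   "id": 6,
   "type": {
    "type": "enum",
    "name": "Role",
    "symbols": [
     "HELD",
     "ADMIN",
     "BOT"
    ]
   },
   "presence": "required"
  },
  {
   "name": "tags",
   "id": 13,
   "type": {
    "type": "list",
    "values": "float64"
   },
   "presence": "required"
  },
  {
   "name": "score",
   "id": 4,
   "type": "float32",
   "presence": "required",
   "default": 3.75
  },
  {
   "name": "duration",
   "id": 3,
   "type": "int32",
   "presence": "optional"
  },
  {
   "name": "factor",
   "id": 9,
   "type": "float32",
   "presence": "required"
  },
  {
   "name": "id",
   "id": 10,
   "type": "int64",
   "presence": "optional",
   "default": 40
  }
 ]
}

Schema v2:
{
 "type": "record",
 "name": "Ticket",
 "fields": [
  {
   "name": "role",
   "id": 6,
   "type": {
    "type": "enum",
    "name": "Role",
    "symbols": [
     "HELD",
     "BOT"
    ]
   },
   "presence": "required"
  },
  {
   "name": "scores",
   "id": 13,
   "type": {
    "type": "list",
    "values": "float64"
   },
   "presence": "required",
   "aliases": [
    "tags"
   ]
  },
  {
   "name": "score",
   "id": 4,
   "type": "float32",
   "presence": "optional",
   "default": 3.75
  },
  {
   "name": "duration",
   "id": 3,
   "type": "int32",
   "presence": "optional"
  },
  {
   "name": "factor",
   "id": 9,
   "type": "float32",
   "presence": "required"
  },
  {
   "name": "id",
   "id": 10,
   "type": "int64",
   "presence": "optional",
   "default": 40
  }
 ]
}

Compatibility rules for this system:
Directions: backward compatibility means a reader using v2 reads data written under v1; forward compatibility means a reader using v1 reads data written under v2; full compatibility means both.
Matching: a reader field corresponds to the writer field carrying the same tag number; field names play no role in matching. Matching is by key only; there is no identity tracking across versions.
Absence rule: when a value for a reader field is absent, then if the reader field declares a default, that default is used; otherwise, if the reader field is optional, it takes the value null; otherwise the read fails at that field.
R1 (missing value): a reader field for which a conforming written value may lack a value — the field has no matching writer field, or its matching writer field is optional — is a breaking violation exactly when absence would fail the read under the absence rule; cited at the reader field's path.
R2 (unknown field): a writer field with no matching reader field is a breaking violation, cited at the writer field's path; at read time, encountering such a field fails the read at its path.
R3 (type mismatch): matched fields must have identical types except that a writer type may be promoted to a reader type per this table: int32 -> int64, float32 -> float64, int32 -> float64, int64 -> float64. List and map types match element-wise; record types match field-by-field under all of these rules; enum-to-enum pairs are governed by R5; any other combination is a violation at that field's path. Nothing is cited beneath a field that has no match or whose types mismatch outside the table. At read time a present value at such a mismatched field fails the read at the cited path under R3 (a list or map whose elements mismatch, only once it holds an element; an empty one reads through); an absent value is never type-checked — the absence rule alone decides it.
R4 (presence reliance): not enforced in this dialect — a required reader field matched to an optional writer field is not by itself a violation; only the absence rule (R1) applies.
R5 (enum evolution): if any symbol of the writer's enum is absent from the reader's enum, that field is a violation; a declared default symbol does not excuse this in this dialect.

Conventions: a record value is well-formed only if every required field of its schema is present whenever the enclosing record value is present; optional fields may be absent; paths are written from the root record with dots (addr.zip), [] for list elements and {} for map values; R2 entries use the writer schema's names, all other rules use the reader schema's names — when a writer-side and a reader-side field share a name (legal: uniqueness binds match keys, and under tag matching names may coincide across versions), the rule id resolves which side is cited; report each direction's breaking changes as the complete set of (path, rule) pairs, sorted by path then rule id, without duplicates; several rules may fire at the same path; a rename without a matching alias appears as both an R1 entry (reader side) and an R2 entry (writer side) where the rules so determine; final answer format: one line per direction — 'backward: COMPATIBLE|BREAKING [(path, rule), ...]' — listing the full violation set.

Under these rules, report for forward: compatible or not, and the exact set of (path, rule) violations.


the writer's type comes first in each Ticket pair
forward for Ticket (reader v1, writer v2):
  role: paired with writer role (Role -> Role; writer required)
  tags: paired with writer scores (list<float64> -> list<float64>; writer required)
  score: paired with writer score (float32 -> float32; writer optional)
  duration: paired with writer duration (int32 -> int32; writer optional)
  factor: paired with writer factor (float32 -> float32; writer required)
  id: paired with writer id (int64 -> int64; writer optional)
  nothing fires on Ticket: forward is COMPATIBLE
the other Ticket changes do not affect what is asked:
  renamed field tags to scores in record Ticket (alias tags declared on the renamed field) -> no rule fires on it in Ticket's dialect; the asked verdict holds
  field score in record Ticket: required changed to optional -> no rule fires on it in Ticket's dialect; the asked verdict holds
  enum Role (field role in record Ticket): symbol ADMIN removed -> affects backward compatibility only, which is not asked

forward: COMPATIBLE []


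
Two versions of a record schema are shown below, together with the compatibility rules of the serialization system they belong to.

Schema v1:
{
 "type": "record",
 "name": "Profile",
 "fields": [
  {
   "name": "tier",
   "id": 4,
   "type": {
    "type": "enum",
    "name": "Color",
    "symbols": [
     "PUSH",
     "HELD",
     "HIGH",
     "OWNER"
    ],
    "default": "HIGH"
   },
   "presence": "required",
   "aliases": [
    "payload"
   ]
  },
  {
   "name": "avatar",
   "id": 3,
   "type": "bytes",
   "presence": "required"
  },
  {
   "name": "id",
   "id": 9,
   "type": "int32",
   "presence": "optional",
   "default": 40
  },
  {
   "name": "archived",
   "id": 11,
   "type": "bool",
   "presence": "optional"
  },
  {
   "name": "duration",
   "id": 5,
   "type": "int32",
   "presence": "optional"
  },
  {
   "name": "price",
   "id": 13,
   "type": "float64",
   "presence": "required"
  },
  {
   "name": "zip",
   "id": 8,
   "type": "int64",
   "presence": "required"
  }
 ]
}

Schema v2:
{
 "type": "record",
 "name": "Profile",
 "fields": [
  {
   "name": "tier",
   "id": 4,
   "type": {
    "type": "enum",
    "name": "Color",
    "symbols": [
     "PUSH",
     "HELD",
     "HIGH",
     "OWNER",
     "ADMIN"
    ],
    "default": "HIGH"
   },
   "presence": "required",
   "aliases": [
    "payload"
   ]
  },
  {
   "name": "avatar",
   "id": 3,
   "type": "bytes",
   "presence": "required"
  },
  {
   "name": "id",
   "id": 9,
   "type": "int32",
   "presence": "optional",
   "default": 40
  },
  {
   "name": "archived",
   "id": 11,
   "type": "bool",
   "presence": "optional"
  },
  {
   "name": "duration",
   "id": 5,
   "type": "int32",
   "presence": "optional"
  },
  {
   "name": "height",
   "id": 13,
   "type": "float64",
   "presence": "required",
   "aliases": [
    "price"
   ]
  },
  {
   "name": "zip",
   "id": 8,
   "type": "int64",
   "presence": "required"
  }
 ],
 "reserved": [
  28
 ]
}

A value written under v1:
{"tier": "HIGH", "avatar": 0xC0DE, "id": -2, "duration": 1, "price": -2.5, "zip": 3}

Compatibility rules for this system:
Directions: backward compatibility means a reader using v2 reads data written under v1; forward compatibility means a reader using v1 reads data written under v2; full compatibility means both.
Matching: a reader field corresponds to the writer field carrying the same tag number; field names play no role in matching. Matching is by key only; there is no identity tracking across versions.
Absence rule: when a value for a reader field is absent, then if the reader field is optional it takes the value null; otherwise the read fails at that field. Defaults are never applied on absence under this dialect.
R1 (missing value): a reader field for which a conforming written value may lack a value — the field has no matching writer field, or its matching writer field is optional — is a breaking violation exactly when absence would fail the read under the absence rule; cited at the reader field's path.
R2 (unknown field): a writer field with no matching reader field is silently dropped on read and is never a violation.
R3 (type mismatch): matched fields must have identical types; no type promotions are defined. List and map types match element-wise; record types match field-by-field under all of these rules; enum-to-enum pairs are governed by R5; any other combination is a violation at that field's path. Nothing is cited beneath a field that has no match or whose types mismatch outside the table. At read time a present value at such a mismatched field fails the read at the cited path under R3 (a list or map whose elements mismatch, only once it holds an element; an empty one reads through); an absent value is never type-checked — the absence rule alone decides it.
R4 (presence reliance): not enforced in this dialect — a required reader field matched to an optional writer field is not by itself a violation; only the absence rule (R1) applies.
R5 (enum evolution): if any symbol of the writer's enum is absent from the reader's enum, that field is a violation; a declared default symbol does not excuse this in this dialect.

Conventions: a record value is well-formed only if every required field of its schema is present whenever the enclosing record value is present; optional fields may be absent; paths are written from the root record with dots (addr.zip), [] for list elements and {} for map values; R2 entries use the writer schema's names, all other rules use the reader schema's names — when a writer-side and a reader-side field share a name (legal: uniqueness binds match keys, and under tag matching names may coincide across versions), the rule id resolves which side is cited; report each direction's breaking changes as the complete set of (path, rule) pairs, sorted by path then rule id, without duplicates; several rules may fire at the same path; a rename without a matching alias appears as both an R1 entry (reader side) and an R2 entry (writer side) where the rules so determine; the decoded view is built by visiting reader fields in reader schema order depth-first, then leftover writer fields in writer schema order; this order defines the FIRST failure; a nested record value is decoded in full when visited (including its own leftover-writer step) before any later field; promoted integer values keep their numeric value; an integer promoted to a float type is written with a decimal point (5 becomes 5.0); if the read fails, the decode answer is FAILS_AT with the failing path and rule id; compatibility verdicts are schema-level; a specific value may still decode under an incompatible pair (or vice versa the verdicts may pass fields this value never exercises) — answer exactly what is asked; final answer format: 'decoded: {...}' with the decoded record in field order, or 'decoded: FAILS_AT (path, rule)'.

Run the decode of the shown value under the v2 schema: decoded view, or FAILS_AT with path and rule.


in Profile below, arrows point writer -> reader
migrating the Profile value to v2:
  tier := "HIGH"
  avatar := 0xC0DE
  id := -2
  archived := null (absent, optional -> null)
  duration := 1
  height := -2.5 (from writer price)
  zip := 3
  => decoded: {"tier": "HIGH", "avatar": 0xC0DE, "id": -2, "archived": null, "duration": 1, "height": -2.5, "zip": 3}
remaining Profile differences; none change what is asked:
  enum Color (field tier in record Profile): symbol ADMIN added -> schema-level compatibility only; this Profile value's decode is unchanged

decoded: {"tier": "HIGH", "avatar": 0xC0DE, "id": -2, "archived": null, "duration": 1, "height": -2.5, "zip": 3}


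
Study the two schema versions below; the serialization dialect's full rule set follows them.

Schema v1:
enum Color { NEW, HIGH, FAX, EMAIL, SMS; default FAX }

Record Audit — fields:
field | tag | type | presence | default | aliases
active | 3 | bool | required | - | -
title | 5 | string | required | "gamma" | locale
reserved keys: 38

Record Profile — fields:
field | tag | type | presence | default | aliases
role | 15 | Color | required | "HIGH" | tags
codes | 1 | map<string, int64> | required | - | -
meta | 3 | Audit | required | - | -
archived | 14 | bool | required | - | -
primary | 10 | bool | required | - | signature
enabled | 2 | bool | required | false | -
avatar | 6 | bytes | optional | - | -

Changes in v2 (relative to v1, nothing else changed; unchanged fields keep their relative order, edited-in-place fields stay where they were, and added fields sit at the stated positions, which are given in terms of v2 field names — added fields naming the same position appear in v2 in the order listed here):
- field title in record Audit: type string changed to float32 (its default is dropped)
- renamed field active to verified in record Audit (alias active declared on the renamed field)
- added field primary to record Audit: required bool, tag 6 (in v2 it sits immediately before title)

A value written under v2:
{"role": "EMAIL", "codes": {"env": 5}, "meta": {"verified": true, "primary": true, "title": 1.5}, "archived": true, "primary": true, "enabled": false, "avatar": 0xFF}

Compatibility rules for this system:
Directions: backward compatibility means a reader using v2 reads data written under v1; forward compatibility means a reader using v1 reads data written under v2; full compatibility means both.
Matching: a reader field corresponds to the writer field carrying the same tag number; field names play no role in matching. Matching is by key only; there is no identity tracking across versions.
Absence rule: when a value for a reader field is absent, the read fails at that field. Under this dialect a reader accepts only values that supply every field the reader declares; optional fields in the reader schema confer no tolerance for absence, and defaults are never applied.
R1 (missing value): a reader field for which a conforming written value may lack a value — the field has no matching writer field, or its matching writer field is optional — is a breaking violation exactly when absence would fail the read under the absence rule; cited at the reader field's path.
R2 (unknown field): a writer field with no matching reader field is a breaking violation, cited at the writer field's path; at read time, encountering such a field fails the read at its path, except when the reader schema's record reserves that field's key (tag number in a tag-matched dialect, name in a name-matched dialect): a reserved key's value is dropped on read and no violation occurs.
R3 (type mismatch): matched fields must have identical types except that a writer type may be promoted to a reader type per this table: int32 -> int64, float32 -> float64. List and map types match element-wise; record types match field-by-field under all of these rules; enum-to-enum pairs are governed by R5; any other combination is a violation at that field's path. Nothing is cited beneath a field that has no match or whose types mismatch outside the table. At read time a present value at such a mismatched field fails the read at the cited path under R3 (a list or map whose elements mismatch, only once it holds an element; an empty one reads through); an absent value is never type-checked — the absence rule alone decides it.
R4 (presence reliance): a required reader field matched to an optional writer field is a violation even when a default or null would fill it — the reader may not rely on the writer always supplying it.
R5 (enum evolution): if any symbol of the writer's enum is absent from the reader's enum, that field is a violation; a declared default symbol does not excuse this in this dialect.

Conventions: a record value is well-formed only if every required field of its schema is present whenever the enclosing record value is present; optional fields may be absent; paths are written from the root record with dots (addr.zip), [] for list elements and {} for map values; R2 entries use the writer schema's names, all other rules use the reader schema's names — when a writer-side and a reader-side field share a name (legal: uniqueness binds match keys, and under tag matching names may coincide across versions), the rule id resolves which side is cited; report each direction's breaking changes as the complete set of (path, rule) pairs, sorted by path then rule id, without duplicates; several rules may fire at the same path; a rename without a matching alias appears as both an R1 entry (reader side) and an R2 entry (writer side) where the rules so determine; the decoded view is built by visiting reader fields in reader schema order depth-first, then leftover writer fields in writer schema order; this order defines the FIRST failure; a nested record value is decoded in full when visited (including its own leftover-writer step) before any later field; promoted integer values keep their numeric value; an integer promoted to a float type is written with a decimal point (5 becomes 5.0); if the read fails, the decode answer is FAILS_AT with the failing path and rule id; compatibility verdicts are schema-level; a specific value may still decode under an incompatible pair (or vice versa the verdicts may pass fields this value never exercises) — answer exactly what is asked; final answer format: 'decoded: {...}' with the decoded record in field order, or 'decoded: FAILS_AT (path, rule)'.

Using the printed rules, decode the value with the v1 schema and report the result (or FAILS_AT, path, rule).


decoded: FAILS_AT (meta.title, R3)

each type pair in Profile: writer, then reader
decode (reader v1):
  role := "EMAIL"
  codes := {"env": 5}
  meta.active := true (from writer verified)
  read fails at meta.title under R3
  => FAILS_AT (meta.title, R3)
checking off the Profile differences that do not matter here:
  renamed field active to verified in record Audit (alias active declared on the renamed field) -> inert under this dialect — no rule fires on Profile and the result does not move
  added field primary to record Audit: required bool, tag 6 (in v2 it sits immediately before title) -> affects the rule determinations only; this particular Profile value decodes identically


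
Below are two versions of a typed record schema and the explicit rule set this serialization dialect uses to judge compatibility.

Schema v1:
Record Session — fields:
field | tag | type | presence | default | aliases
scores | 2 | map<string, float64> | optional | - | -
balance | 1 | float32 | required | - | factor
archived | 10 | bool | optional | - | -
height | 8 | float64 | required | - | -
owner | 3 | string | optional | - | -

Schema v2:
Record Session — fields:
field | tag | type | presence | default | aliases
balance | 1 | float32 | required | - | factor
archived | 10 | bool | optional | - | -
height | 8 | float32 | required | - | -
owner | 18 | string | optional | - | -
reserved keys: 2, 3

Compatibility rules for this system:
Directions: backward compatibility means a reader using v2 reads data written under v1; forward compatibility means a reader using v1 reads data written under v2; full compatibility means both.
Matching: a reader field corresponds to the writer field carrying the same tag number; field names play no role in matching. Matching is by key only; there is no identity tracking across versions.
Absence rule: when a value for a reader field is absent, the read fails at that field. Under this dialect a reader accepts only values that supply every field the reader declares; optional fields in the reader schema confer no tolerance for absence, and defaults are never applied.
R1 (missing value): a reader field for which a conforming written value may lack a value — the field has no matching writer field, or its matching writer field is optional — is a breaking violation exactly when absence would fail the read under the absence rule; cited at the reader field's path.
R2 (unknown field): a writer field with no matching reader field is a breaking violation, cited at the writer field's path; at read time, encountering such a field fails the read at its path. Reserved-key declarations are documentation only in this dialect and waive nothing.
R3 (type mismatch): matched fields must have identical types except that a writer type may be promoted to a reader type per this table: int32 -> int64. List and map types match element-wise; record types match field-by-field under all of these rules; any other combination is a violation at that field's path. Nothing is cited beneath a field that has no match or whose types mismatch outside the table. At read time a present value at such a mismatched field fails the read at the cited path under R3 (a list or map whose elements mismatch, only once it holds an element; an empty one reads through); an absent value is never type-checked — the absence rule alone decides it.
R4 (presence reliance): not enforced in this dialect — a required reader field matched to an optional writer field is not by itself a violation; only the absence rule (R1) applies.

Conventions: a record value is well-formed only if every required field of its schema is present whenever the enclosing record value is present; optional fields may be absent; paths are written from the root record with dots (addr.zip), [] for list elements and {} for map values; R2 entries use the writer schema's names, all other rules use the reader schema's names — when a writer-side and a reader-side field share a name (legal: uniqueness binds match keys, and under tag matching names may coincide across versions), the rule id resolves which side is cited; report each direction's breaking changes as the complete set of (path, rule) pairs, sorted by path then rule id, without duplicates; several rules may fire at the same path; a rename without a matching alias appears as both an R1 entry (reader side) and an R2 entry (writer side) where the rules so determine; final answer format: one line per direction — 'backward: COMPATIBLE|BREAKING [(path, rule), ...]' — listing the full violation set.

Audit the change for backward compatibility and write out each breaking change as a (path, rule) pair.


backward: BREAKING [(archived, R1), (height, R3), (owner, R1), (owner, R2), (scores, R2)]

arrows below run writer -> reader for Session
backward analysis of Session with v2 as reader and v1 as writer:
  float32 -> float32, writer required: balance aligns to balance
  bool -> bool, writer optional: archived aligns to archived
  float64 -> float32, writer required: height aligns to height
  owner has no writer counterpart
  scores (writer side), unknown to reader
  owner (writer side), unknown to reader
  breaking: (archived, R1)
  breaking: (height, R3)
  breaking: (owner, R1)
  breaking: (owner, R2)
  breaking: (scores, R2)
  => backward: BREAKING (5)


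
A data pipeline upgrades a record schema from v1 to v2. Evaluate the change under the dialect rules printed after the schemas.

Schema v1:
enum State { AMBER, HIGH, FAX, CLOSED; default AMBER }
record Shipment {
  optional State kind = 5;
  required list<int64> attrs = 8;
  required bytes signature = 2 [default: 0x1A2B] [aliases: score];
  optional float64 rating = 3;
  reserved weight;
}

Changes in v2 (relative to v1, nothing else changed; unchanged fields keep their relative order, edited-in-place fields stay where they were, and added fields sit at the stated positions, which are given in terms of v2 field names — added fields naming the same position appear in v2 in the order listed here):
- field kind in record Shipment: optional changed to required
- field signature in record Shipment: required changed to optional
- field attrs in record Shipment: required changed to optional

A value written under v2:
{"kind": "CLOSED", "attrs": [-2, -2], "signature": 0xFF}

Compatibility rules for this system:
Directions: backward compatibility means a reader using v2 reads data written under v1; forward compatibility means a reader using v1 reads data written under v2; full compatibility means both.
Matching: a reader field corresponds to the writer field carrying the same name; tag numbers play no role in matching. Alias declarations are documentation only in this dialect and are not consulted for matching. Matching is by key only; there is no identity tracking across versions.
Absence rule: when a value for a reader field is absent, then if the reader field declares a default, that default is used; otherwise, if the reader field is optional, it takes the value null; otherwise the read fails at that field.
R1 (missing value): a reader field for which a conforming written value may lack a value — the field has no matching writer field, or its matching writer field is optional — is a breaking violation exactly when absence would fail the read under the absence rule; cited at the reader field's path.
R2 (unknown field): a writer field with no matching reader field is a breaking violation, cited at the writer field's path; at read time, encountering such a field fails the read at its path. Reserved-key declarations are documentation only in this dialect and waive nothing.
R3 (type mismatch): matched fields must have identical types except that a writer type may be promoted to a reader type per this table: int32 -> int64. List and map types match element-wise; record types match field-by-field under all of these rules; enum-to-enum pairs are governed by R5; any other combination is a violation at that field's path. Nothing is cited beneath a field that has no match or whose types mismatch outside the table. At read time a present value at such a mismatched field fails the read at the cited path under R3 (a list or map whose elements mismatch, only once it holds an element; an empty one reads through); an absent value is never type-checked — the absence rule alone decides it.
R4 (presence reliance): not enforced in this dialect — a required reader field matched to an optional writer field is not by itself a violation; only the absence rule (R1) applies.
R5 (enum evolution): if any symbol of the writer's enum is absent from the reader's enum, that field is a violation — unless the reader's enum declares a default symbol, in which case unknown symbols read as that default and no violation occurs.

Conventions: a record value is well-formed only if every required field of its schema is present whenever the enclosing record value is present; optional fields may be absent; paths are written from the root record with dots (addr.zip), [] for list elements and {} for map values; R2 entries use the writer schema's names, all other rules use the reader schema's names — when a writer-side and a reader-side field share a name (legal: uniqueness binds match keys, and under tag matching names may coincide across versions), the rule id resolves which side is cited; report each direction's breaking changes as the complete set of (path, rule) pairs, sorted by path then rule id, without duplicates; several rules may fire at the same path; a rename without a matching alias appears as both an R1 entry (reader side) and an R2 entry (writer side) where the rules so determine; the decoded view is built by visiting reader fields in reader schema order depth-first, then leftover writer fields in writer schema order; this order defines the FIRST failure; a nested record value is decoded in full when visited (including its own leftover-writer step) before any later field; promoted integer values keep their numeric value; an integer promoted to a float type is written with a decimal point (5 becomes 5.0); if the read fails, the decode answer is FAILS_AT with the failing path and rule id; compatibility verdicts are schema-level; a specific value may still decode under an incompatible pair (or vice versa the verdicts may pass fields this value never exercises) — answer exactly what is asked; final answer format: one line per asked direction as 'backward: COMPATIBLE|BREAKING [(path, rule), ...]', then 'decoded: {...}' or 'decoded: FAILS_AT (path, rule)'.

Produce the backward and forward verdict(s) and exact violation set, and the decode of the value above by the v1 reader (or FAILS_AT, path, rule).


backward: BREAKING [(kind, R1)]; forward: BREAKING [(attrs, R1)]; decoded: {"kind": "CLOSED", "attrs": [-2, -2], "signature": 0xFF, "rating": null}

the writer's type comes first in each Shipment pair
checking backward for Shipment: reader v2 against writer v1:
  kind: State -> State, writer optional; from kind
  attrs: list<int64> -> list<int64>, writer required; from attrs
  signature: bytes -> bytes, writer required; from signature
  rating: float64 -> float64, writer optional; from rating
  R1 fires at kind
  => backward: BREAKING (1)
checking forward for Shipment: reader v1 against writer v2:
  kind: State -> State, writer required; from kind
  attrs: list<int64> -> list<int64>, writer optional; from attrs
  signature: bytes -> bytes, writer optional; from signature
  rating: float64 -> float64, writer optional; from rating
  R1 fires at attrs
  => forward: BREAKING (1)
decode walk for Shipment under reader schema v1:
  kind := "CLOSED"
  attrs := [-2, -2]
  signature := 0xFF
  rating := null (not supplied -> null)
  => decoded: {"kind": "CLOSED", "attrs": [-2, -2], "signature": 0xFF, "rating": null}


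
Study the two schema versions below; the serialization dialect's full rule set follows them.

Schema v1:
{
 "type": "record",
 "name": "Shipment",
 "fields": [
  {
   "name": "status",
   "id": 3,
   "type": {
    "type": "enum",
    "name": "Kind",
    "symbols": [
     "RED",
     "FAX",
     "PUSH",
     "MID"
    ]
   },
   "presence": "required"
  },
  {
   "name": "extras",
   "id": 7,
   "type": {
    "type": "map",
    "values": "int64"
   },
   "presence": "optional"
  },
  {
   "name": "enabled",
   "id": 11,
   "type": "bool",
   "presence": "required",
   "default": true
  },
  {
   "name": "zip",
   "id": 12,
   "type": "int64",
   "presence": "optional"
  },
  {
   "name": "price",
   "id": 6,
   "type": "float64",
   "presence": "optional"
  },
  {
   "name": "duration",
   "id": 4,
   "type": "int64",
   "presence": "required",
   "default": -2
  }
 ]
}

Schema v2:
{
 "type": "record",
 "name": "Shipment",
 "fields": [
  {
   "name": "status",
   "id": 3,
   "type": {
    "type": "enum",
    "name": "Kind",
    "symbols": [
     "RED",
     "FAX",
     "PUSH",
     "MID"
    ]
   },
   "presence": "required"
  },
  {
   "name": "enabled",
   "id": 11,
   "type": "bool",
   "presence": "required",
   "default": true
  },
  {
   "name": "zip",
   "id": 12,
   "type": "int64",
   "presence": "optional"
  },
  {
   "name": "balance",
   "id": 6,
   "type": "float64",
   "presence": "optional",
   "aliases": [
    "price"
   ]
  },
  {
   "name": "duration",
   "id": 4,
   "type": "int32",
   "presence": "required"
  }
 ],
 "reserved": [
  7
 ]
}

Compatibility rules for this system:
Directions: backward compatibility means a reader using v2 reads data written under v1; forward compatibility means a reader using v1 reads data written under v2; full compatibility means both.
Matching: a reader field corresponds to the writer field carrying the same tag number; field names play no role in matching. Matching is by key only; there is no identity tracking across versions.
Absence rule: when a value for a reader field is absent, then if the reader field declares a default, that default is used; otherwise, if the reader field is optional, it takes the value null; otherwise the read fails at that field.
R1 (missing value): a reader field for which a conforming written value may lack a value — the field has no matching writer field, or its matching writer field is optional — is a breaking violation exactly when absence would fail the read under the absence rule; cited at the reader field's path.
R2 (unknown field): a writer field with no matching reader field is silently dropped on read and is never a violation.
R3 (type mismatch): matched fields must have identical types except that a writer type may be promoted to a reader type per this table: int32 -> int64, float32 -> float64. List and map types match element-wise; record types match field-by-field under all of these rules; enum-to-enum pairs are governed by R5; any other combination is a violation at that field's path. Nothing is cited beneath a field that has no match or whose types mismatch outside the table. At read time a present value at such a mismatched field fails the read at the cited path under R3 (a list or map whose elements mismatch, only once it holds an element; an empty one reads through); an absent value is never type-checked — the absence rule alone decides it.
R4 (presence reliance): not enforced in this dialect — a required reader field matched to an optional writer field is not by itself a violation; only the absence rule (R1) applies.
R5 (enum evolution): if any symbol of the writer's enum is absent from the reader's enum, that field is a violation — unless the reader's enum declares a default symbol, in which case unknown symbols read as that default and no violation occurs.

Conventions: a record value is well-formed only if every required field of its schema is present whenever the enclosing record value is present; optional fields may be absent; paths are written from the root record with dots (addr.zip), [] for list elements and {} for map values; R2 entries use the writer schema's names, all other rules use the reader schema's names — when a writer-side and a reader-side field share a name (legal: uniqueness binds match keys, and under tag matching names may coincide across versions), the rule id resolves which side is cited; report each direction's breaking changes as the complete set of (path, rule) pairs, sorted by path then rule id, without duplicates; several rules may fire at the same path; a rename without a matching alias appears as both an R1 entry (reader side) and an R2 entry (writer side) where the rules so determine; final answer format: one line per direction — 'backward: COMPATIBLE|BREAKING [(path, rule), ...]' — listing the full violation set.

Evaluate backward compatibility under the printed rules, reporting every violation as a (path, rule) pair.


each type pair in Shipment: writer, then reader
checking backward for Shipment: reader v2 against writer v1:
  writer required, Kind -> Kind: reader status maps from writer status
  writer required, bool -> bool: reader enabled maps from writer enabled
  writer optional, int64 -> int64: reader zip maps from writer zip
  writer optional, float64 -> float64: reader balance maps from writer price
  writer required, int64 -> int32: reader duration maps from writer duration
  leftover writer field: extras
  breaking: (duration, R3)
  => 1 violation(s): backward is BREAKING for Shipment
checking off the Shipment differences that do not matter here:
  renamed field price to balance in record Shipment (alias price declared on the renamed field) -> fires no rule on Shipment, leaving the asked answer as it is
  removed field extras from record Shipment (its key 7 joins the reserved list) -> fires no rule on Shipment, leaving the asked answer as it is

backward: BREAKING [(duration, R3)]
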